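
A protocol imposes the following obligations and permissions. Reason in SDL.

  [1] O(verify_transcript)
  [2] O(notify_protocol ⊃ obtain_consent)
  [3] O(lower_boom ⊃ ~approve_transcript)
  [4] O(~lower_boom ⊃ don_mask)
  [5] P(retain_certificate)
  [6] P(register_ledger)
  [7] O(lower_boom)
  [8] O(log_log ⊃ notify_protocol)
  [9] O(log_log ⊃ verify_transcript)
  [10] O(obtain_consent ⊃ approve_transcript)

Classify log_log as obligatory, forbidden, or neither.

Forbidden

From premise 7 we have O(lower_boom).
From O(lower_boom) and premise 3, O(lower_boom ⊃ ~approve_transcript), we obtain O(~approve_transcript).
The contrapositive of premise 10 (O(obtain_consent ⊃ approve_transcript)) is O(~approve_transcript ⊃ ~obtain_consent), and O(~approve_transcript) is already established, so O(~obtain_consent).
Premise 2 is O(notify_protocol ⊃ obtain_consent); contrapositively O(~obtain_consent ⊃ ~notify_protocol). Since O(~obtain_consent) holds, K gives O(~notify_protocol).
The contrapositive of premise 8 (O(log_log ⊃ notify_protocol)) is O(~notify_protocol ⊃ ~log_log), and O(~notify_protocol) is already established, so O(~log_log).
Premises 1, 4, 5, 6, 9 do not contribute to this derivation.
Thus O(~log_log), which is F(log_log): log_log is forbidden.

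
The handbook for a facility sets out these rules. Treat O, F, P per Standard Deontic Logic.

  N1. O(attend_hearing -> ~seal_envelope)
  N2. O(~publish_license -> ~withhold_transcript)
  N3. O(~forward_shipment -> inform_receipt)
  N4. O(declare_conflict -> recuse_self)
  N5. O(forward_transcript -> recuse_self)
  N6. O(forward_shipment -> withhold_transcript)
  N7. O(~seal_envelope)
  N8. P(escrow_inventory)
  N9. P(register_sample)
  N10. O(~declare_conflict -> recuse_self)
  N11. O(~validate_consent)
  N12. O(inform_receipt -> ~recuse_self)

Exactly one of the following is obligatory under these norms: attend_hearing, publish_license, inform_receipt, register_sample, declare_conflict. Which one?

publish_license

Premises 10 and 4 are O(~declare_conflict -> recuse_self) and O(declare_conflict -> recuse_self); every ideal world satisfies ~declare_conflict or declare_conflict, so in either case recuse_self holds — hence O(recuse_self).
The contrapositive of premise 12 (O(inform_receipt -> ~recuse_self)) is O(recuse_self -> ~inform_receipt), and O(recuse_self) is already established, so O(~inform_receipt).
Premise 3 is O(~forward_shipment -> inform_receipt); contrapositively O(~inform_receipt -> forward_shipment). Since O(~inform_receipt) holds, K gives O(forward_shipment).
With premise 6, O(forward_shipment -> withhold_transcript), the K-axiom yields O(withhold_transcript).
The contrapositive of premise 2 (O(~publish_license -> ~withhold_transcript)) is O(withhold_transcript -> publish_license), and O(withhold_transcript) is already established, so O(publish_license).
So O(publish_license) holds — publish_license is obligatory. None of the other listed options is made obligatory by any chain of premises.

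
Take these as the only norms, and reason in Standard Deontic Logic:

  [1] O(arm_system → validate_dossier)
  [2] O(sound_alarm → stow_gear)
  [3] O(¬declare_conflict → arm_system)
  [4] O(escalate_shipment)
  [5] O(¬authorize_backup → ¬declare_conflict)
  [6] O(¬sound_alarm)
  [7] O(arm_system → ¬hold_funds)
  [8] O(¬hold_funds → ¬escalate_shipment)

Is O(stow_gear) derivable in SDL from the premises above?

Premise 2 is O(sound_alarm → stow_gear), but O(sound_alarm) is not derivable from the premises, so it does not yield O(stow_gear).
No other premise forces O(stow_gear). An ideal world satisfying every premise can still have stow_gear false, so O(stow_gear) is not derivable.

No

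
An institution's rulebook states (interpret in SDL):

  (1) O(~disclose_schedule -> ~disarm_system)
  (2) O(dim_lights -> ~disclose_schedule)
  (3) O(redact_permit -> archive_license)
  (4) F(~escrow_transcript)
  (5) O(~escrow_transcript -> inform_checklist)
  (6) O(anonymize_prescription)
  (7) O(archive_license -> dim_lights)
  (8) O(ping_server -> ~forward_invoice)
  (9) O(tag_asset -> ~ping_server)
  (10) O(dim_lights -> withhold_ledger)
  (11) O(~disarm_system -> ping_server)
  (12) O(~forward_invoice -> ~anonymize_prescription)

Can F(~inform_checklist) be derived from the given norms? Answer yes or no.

Premise 5 is O(~escrow_transcript -> inform_checklist), but O(~escrow_transcript) is not derivable from the premises, so it does not yield O(inform_checklist).
No other premise forces O(inform_checklist). An ideal world satisfying every premise can still have ~inform_checklist true, so F(~inform_checklist) is not derivable.

No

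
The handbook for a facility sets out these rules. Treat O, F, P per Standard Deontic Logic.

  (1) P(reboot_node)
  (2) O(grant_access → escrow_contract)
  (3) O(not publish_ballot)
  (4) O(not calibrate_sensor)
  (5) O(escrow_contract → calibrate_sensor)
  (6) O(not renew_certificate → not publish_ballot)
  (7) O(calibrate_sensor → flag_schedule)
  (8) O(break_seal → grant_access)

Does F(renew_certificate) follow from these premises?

Premise 6 is O(not renew_certificate → not publish_ballot); even if O(not publish_ballot) held, inferring O(not renew_certificate) would be affirming the consequent — invalid.
No other premise forces O(not renew_certificate). An ideal world satisfying every premise can still have renew_certificate true, so F(renew_certificate) is not derivable.

No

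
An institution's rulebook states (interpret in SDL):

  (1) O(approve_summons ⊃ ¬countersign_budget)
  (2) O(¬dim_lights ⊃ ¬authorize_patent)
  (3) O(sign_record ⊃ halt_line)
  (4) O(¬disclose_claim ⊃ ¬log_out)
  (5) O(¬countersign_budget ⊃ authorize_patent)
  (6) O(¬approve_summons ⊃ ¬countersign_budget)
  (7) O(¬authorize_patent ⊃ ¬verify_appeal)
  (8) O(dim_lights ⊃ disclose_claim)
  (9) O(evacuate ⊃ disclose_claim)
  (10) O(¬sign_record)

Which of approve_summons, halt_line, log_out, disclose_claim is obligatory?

disclose_claim

Premises 6 and 1 cover both cases: O(¬approve_summons ⊃ ¬countersign_budget) and O(approve_summons ⊃ ¬countersign_budget). Since ¬approve_summons ∨ approve_summons is a tautology, O(¬countersign_budget) follows.
Premise 5 is O(¬countersign_budget ⊃ authorize_patent); since O(¬countersign_budget), deontic closure gives O(authorize_patent).
The contrapositive of premise 2 (O(¬dim_lights ⊃ ¬authorize_patent)) is O(authorize_patent ⊃ dim_lights), and O(authorize_patent) is already established, so O(dim_lights).
Applying K to premise 8 (O(dim_lights ⊃ disclose_claim)) and O(dim_lights) yields O(disclose_claim).
So O(disclose_claim) holds — disclose_claim is obligatory. None of the other listed options is made obligatory by any chain of premises.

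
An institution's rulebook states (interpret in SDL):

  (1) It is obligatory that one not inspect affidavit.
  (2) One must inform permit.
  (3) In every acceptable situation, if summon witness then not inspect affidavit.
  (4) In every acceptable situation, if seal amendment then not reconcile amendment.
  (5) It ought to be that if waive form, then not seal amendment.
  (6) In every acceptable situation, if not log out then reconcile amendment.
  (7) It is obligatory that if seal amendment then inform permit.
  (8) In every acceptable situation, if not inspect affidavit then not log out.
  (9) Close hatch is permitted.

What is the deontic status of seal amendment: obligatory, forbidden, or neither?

From premise 1 we have O(¬inspect_affidavit).
With premise 8, O(¬inspect_affidavit → ¬log_out), the K-axiom yields O(¬log_out).
Applying K to premise 6 (O(¬log_out → reconcile_amendment)) and O(¬log_out) yields O(reconcile_amendment).
Premise 4, O(seal_amendment → ¬reconcile_amendment), contraposes to O(reconcile_amendment → ¬seal_amendment); with O(reconcile_amendment) we get O(¬seal_amendment).
Premises 2, 3, 5, 7, 9 do not contribute to this derivation.
Thus O(¬seal_amendment), which is F(seal_amendment): seal_amendment is forbidden.

Forbidden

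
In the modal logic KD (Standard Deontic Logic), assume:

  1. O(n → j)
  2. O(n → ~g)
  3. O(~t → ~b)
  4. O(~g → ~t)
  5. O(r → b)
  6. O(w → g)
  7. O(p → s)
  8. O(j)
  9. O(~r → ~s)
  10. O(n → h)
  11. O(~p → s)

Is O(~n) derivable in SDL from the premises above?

Yes

By case analysis on p: premise 7 gives O(p → s) and premise 11 gives O(~p → s), so O(s) either way.
Premise 9 is O(~r → ~s); contrapositively O(s → r). Since O(s) holds, K gives O(r).
From O(r) and premise 5, O(r → b), we obtain O(b).
The contrapositive of premise 3 (O(~t → ~b)) is O(b → t), and O(b) is already established, so O(t).
Premise 4 is O(~g → ~t); contrapositively O(t → g). Since O(t) holds, K gives O(g).
Premise 2 is O(n → ~g); contrapositively O(g → ~n). Since O(g) holds, K gives O(~n).
Premises 1, 6, 8, 10 do not contribute to this derivation.
So O(~n) follows.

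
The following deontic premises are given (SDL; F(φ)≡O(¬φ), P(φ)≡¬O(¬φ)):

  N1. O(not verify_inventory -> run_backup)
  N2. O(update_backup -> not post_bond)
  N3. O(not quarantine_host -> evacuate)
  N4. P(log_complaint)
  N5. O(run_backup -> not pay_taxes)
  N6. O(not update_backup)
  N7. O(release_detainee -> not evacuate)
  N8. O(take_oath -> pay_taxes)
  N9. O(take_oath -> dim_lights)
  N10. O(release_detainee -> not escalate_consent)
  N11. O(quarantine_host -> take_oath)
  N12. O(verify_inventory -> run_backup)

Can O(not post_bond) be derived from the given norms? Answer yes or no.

No

Premise 2 is O(update_backup -> not post_bond), but O(update_backup) is not derivable from the premises, so it does not yield O(not post_bond).
No other premise forces O(not post_bond). An ideal world satisfying every premise can still have not post_bond false, so O(not post_bond) is not derivable.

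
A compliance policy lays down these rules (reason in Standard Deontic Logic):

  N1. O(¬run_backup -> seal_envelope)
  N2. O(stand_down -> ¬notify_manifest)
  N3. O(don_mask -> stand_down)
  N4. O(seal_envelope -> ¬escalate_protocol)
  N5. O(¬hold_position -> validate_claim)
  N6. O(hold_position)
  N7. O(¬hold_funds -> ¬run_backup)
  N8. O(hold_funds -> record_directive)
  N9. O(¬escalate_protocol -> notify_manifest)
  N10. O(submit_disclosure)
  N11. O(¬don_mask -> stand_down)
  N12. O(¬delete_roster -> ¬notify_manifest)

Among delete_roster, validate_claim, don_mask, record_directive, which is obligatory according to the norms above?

Premises 3 and 11 are O(don_mask -> stand_down) and O(¬don_mask -> stand_down); every ideal world satisfies don_mask or ¬don_mask, so in either case stand_down holds — hence O(stand_down).
From O(stand_down) and premise 2, O(stand_down -> ¬notify_manifest), we obtain O(¬notify_manifest).
Premise 9, O(¬escalate_protocol -> notify_manifest), contraposes to O(¬notify_manifest -> escalate_protocol); with O(¬notify_manifest) we get O(escalate_protocol).
Premise 4 is O(seal_envelope -> ¬escalate_protocol); contrapositively O(escalate_protocol -> ¬seal_envelope). Since O(escalate_protocol) holds, K gives O(¬seal_envelope).
Premise 1, O(¬run_backup -> seal_envelope), contraposes to O(¬seal_envelope -> run_backup); with O(¬seal_envelope) we get O(run_backup).
Premise 7, O(¬hold_funds -> ¬run_backup), contraposes to O(run_backup -> hold_funds); with O(run_backup) we get O(hold_funds).
With premise 8, O(hold_funds -> record_directive), the K-axiom yields O(record_directive).
So O(record_directive) holds — record_directive is obligatory. None of the other listed options is made obligatory by any chain of premises.

record_directive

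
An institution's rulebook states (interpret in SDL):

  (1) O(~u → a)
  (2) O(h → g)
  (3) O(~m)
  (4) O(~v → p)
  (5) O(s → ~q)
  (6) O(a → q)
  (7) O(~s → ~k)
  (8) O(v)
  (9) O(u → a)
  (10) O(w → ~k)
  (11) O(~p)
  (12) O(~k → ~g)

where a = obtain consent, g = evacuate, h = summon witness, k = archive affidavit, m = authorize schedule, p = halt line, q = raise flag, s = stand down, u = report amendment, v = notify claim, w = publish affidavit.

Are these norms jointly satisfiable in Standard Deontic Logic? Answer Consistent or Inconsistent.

Consistent

Premise 4 is O(~v → p), but O(~v) is not derivable from the premises, so it does not yield O(p).
So O(p) is not derivable, and the apparent clash with O(~p) does not arise.
A world satisfying every obligation exists (e.g. a=true, g=false, h=false, k=false, m=false, p=false, q=true, s=false, u=false, v=true, w=false); no atom is both obligatory and forbidden, so the set is consistent.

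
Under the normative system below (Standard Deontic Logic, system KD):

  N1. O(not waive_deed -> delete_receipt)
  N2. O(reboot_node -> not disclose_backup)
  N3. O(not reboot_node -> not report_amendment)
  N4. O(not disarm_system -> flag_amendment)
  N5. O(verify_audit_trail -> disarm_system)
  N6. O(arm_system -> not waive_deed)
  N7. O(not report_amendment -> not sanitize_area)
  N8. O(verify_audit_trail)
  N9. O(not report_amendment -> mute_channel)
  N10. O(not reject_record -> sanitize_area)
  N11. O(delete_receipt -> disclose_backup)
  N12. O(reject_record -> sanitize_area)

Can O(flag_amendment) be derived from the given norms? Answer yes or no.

No

Premise 4 is O(not disarm_system -> flag_amendment), but O(not disarm_system) is not derivable from the premises, so it does not yield O(flag_amendment).
No other premise forces O(flag_amendment). An ideal world satisfying every premise can still have flag_amendment false, so O(flag_amendment) is not derivable.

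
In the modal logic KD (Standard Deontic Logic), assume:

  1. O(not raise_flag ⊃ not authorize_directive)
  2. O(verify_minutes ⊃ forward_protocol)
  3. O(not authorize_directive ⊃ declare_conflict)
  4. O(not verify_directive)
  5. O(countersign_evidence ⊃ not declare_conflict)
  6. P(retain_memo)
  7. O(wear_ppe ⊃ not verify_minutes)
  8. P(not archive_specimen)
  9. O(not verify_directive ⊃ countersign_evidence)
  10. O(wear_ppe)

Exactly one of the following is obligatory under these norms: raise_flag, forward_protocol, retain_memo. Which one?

Premise 4 states O(not verify_directive) outright.
Premise 9 is O(not verify_directive ⊃ countersign_evidence); since O(not verify_directive), deontic closure gives O(countersign_evidence).
With premise 5, O(countersign_evidence ⊃ not declare_conflict), the K-axiom yields O(not declare_conflict).
Premise 3, O(not authorize_directive ⊃ declare_conflict), contraposes to O(not declare_conflict ⊃ authorize_directive); with O(not declare_conflict) we get O(authorize_directive).
The contrapositive of premise 1 (O(not raise_flag ⊃ not authorize_directive)) is O(authorize_directive ⊃ raise_flag), and O(authorize_directive) is already established, so O(raise_flag).
So O(raise_flag) holds — raise_flag is obligatory. None of the other listed options is made obligatory by any chain of premises.

raise_flag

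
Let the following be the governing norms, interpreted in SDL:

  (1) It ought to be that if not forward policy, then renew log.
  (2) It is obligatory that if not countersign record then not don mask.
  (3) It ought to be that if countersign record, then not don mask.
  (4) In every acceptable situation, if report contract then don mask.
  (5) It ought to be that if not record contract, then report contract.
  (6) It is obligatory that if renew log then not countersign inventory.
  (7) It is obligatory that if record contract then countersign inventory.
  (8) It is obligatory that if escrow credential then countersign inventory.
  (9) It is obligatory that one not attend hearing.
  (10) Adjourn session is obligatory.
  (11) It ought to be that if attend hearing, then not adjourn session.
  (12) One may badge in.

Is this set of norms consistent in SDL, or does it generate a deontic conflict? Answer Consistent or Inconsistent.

Consistent

Premise 11 is O(attend_hearing → ¬adjourn_session), but O(attend_hearing) is not derivable from the premises, so it does not yield O(¬adjourn_session).
So O(¬adjourn_session) is not derivable, and the apparent clash with O(adjourn_session) does not arise.
A world satisfying every obligation exists (e.g. adjourn_session=true, attend_hearing=false, badge_in=false, countersign_inventory=true, countersign_record=false, don_mask=false, escrow_credential=false, forward_policy=true, record_contract=true, renew_log=false, report_contract=false); no atom is both obligatory and forbidden, so the set is consistent.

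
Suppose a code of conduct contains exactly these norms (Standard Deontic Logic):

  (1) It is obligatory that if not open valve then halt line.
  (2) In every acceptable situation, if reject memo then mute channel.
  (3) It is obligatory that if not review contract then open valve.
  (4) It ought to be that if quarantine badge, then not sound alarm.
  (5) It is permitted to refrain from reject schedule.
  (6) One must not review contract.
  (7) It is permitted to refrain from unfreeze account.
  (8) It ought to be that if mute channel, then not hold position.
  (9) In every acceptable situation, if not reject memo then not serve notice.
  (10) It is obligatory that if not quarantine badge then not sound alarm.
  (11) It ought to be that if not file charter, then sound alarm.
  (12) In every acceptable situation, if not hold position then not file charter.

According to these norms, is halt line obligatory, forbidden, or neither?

Neither

Premise 1 is O(¬open_valve → halt_line), but O(¬open_valve) is not derivable from the premises, so it does not yield O(halt_line).
No premise or chain of K-axiom applications forces O(halt_line), and none forces O(¬halt_line). So halt_line is neither obligatory nor forbidden under these norms.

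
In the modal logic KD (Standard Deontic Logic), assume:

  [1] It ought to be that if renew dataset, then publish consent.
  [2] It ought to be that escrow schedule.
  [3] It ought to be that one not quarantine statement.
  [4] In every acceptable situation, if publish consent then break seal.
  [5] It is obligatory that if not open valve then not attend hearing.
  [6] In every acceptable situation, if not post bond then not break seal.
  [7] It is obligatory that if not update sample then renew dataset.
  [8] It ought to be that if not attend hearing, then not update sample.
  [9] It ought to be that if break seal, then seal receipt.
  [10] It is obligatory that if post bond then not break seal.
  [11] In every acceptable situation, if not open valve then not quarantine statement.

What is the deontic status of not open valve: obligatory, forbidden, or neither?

Premises 6 and 10 are O(¬post_bond → ¬break_seal) and O(post_bond → ¬break_seal); every ideal world satisfies ¬post_bond or post_bond, so in either case ¬break_seal holds — hence O(¬break_seal).
The contrapositive of premise 4 (O(publish_consent → break_seal)) is O(¬break_seal → ¬publish_consent), and O(¬break_seal) is already established, so O(¬publish_consent).
The contrapositive of premise 1 (O(renew_dataset → publish_consent)) is O(¬publish_consent → ¬renew_dataset), and O(¬publish_consent) is already established, so O(¬renew_dataset).
Premise 7 is O(¬update_sample → renew_dataset); contrapositively O(¬renew_dataset → update_sample). Since O(¬renew_dataset) holds, K gives O(update_sample).
Premise 8, O(¬attend_hearing → ¬update_sample), contraposes to O(update_sample → attend_hearing); with O(update_sample) we get O(attend_hearing).
The contrapositive of premise 5 (O(¬open_valve → ¬attend_hearing)) is O(attend_hearing → open_valve), and O(attend_hearing) is already established, so O(open_valve).
Premises 2, 3, 9, 11 do not contribute to this derivation.
Thus O(open_valve), which is F(¬open_valve): ¬open_valve is forbidden.

Forbidden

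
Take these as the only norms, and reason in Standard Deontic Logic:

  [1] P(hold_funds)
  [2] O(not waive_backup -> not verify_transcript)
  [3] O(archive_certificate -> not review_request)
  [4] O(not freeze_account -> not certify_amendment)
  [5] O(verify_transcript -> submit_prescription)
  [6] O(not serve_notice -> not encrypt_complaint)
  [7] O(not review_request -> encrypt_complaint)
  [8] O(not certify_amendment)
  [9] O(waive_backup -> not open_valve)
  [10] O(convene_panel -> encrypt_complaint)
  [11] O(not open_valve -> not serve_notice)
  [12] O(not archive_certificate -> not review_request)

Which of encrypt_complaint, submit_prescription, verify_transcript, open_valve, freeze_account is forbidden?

verify_transcript

By case analysis on not archive_certificate: premise 12 gives O(not archive_certificate -> not review_request) and premise 3 gives O(archive_certificate -> not review_request), so O(not review_request) either way.
With premise 7, O(not review_request -> encrypt_complaint), the K-axiom yields O(encrypt_complaint).
Premise 6, O(not serve_notice -> not encrypt_complaint), contraposes to O(encrypt_complaint -> serve_notice); with O(encrypt_complaint) we get O(serve_notice).
The contrapositive of premise 11 (O(not open_valve -> not serve_notice)) is O(serve_notice -> open_valve), and O(serve_notice) is already established, so O(open_valve).
The contrapositive of premise 9 (O(waive_backup -> not open_valve)) is O(open_valve -> not waive_backup), and O(open_valve) is already established, so O(not waive_backup).
Applying K to premise 2 (O(not waive_backup -> not verify_transcript)) and O(not waive_backup) yields O(not verify_transcript).
So O(not verify_transcript) holds, i.e. verify_transcript is forbidden. None of the other listed options is forbidden under the premises.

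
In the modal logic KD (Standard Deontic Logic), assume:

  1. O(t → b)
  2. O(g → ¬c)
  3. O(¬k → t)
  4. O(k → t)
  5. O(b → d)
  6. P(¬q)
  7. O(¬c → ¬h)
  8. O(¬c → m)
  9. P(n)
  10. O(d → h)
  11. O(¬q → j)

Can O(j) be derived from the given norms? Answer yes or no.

No

Premise 11 is O(¬q → j), but O(¬q) is not derivable from the premises (the permission P(¬q) asserts only ¬O(q), not O(¬q)), so it does not yield O(j).
No other premise forces O(j). An ideal world satisfying every premise can still have j false, so O(j) is not derivable.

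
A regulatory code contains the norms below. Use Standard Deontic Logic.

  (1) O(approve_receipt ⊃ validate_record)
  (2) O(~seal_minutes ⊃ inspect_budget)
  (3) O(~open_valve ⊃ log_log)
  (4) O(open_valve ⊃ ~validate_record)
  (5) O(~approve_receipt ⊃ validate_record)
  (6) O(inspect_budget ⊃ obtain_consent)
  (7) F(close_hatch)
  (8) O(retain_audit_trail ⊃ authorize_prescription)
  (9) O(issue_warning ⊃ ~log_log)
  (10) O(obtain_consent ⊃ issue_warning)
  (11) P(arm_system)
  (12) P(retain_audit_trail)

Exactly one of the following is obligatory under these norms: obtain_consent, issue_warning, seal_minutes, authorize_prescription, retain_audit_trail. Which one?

seal_minutes

By case analysis on ~approve_receipt: premise 5 gives O(~approve_receipt ⊃ validate_record) and premise 1 gives O(approve_receipt ⊃ validate_record), so O(validate_record) either way.
Premise 4, O(open_valve ⊃ ~validate_record), contraposes to O(validate_record ⊃ ~open_valve); with O(validate_record) we get O(~open_valve).
Applying K to premise 3 (O(~open_valve ⊃ log_log)) and O(~open_valve) yields O(log_log).
The contrapositive of premise 9 (O(issue_warning ⊃ ~log_log)) is O(log_log ⊃ ~issue_warning), and O(log_log) is already established, so O(~issue_warning).
The contrapositive of premise 10 (O(obtain_consent ⊃ issue_warning)) is O(~issue_warning ⊃ ~obtain_consent), and O(~issue_warning) is already established, so O(~obtain_consent).
Premise 6 is O(inspect_budget ⊃ obtain_consent); contrapositively O(~obtain_consent ⊃ ~inspect_budget). Since O(~obtain_consent) holds, K gives O(~inspect_budget).
Premise 2, O(~seal_minutes ⊃ inspect_budget), contraposes to O(~inspect_budget ⊃ seal_minutes); with O(~inspect_budget) we get O(seal_minutes).
So O(seal_minutes) holds — seal_minutes is obligatory. None of the other listed options is made obligatory by any chain of premises.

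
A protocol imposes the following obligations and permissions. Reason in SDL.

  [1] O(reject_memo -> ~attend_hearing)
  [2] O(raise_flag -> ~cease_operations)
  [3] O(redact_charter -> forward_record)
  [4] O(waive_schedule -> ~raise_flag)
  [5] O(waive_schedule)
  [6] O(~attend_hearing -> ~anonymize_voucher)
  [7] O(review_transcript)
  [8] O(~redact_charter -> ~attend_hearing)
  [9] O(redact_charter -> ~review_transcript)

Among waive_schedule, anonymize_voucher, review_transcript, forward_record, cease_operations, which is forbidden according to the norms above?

anonymize_voucher

Premise 7 states O(review_transcript) outright.
Premise 9, O(redact_charter -> ~review_transcript), contraposes to O(review_transcript -> ~redact_charter); with O(review_transcript) we get O(~redact_charter).
With premise 8, O(~redact_charter -> ~attend_hearing), the K-axiom yields O(~attend_hearing).
Premise 6 is O(~attend_hearing -> ~anonymize_voucher); since O(~attend_hearing), deontic closure gives O(~anonymize_voucher).
So O(~anonymize_voucher) holds, i.e. anonymize_voucher is forbidden. None of the other listed options is forbidden under the premises.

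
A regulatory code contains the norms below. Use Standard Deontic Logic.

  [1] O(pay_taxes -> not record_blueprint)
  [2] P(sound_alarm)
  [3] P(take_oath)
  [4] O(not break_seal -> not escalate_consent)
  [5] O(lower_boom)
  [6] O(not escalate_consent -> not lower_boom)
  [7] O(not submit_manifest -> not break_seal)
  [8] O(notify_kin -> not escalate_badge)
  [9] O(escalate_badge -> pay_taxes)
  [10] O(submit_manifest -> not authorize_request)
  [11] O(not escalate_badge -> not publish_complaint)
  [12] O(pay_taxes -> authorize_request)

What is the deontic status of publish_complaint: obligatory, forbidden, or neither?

Premise 5 states O(lower_boom) outright.
Premise 6, O(not escalate_consent -> not lower_boom), contraposes to O(lower_boom -> escalate_consent); with O(lower_boom) we get O(escalate_consent).
The contrapositive of premise 4 (O(not break_seal -> not escalate_consent)) is O(escalate_consent -> break_seal), and O(escalate_consent) is already established, so O(break_seal).
Premise 7 is O(not submit_manifest -> not break_seal); contrapositively O(break_seal -> submit_manifest). Since O(break_seal) holds, K gives O(submit_manifest).
Applying K to premise 10 (O(submit_manifest -> not authorize_request)) and O(submit_manifest) yields O(not authorize_request).
Premise 12 is O(pay_taxes -> authorize_request); contrapositively O(not authorize_request -> not pay_taxes). Since O(not authorize_request) holds, K gives O(not pay_taxes).
The contrapositive of premise 9 (O(escalate_badge -> pay_taxes)) is O(not pay_taxes -> not escalate_badge), and O(not pay_taxes) is already established, so O(not escalate_badge).
Applying K to premise 11 (O(not escalate_badge -> not publish_complaint)) and O(not escalate_badge) yields O(not publish_complaint).
Premises 1, 2, 3, 8 do not contribute to this derivation.
Thus O(not publish_complaint), which is F(publish_complaint): publish_complaint is forbidden.

Forbidden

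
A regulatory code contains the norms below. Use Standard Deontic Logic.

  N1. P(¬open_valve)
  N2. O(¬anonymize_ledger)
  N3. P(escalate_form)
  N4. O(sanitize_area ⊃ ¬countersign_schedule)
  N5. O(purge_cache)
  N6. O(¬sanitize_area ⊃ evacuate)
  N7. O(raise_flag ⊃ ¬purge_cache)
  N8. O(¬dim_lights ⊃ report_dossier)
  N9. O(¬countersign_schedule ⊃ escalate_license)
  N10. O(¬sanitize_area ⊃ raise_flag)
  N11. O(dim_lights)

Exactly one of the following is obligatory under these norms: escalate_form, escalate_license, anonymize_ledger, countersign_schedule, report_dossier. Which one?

Premise 5 gives O(purge_cache).
The contrapositive of premise 7 (O(raise_flag ⊃ ¬purge_cache)) is O(purge_cache ⊃ ¬raise_flag), and O(purge_cache) is already established, so O(¬raise_flag).
Premise 10 is O(¬sanitize_area ⊃ raise_flag); contrapositively O(¬raise_flag ⊃ sanitize_area). Since O(¬raise_flag) holds, K gives O(sanitize_area).
Premise 4 is O(sanitize_area ⊃ ¬countersign_schedule); since O(sanitize_area), deontic closure gives O(¬countersign_schedule).
With premise 9, O(¬countersign_schedule ⊃ escalate_license), the K-axiom yields O(escalate_license).
So O(escalate_license) holds — escalate_license is obligatory. None of the other listed options is made obligatory by any chain of premises.

escalate_license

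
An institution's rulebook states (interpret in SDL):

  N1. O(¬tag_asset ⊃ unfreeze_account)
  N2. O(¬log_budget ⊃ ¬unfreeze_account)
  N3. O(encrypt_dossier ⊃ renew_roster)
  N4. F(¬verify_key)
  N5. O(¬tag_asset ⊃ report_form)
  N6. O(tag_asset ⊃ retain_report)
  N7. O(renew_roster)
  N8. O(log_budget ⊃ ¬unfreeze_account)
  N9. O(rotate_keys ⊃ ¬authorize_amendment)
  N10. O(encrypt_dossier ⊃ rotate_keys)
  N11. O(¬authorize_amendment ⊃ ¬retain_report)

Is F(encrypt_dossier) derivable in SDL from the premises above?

Yes

By case analysis on ¬log_budget: premise 2 gives O(¬log_budget ⊃ ¬unfreeze_account) and premise 8 gives O(log_budget ⊃ ¬unfreeze_account), so O(¬unfreeze_account) either way.
Premise 1, O(¬tag_asset ⊃ unfreeze_account), contraposes to O(¬unfreeze_account ⊃ tag_asset); with O(¬unfreeze_account) we get O(tag_asset).
Applying K to premise 6 (O(tag_asset ⊃ retain_report)) and O(tag_asset) yields O(retain_report).
Premise 11 is O(¬authorize_amendment ⊃ ¬retain_report); contrapositively O(retain_report ⊃ authorize_amendment). Since O(retain_report) holds, K gives O(authorize_amendment).
Premise 9 is O(rotate_keys ⊃ ¬authorize_amendment); contrapositively O(authorize_amendment ⊃ ¬rotate_keys). Since O(authorize_amendment) holds, K gives O(¬rotate_keys).
Premise 10 is O(encrypt_dossier ⊃ rotate_keys); contrapositively O(¬rotate_keys ⊃ ¬encrypt_dossier). Since O(¬rotate_keys) holds, K gives O(¬encrypt_dossier).
Premises 3, 4, 5, 7 do not contribute to this derivation.
So O(¬encrypt_dossier) holds, i.e. F(encrypt_dossier). The claim follows.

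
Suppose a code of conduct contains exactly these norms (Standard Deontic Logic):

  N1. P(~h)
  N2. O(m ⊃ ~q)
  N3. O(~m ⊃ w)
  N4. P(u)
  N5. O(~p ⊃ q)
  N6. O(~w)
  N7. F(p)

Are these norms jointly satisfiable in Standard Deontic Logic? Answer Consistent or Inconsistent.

From premise 6 we have O(~w).
The contrapositive of premise 3 (O(~m ⊃ w)) is O(~w ⊃ m), and O(~w) is already established, so O(m).
With premise 2, O(m ⊃ ~q), the K-axiom yields O(~q).
Premise 5, O(~p ⊃ q), contraposes to O(~q ⊃ p); with O(~q) we get O(p).
But premise 7, F(p), means O(~p).
We now have both O(p) and O(~p) — p is simultaneously obligatory and forbidden, violating the D-axiom.

Inconsistent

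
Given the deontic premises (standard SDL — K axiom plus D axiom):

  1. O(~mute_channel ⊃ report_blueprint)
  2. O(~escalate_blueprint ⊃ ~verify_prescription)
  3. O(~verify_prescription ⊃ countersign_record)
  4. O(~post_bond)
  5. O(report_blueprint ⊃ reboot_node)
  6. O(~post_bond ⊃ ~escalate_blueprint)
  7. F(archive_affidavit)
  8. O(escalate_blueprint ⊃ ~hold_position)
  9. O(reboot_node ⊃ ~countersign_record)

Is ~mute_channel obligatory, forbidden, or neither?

Forbidden

Premise 4 states O(~post_bond) outright.
Applying K to premise 6 (O(~post_bond ⊃ ~escalate_blueprint)) and O(~post_bond) yields O(~escalate_blueprint).
From O(~escalate_blueprint) and premise 2, O(~escalate_blueprint ⊃ ~verify_prescription), we obtain O(~verify_prescription).
From O(~verify_prescription) and premise 3, O(~verify_prescription ⊃ countersign_record), we obtain O(countersign_record).
Premise 9 is O(reboot_node ⊃ ~countersign_record); contrapositively O(countersign_record ⊃ ~reboot_node). Since O(countersign_record) holds, K gives O(~reboot_node).
Premise 5 is O(report_blueprint ⊃ reboot_node); contrapositively O(~reboot_node ⊃ ~report_blueprint). Since O(~reboot_node) holds, K gives O(~report_blueprint).
The contrapositive of premise 1 (O(~mute_channel ⊃ report_blueprint)) is O(~report_blueprint ⊃ mute_channel), and O(~report_blueprint) is already established, so O(mute_channel).
Premises 7, 8 do not contribute to this derivation.
Thus O(mute_channel), which is F(~mute_channel): ~mute_channel is forbidden.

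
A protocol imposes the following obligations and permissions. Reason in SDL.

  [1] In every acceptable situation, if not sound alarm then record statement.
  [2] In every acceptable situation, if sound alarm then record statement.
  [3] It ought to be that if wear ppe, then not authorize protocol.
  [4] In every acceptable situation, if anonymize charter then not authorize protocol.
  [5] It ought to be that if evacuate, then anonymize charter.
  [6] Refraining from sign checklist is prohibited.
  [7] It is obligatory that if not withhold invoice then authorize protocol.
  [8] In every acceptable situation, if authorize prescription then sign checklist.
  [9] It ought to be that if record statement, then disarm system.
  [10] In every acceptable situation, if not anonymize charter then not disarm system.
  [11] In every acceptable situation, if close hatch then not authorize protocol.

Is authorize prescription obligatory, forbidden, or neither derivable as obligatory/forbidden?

Premise 8 is O(authorize_prescription → sign_checklist); even if O(sign_checklist) held, inferring O(authorize_prescription) would be affirming the consequent — invalid.
No premise or chain of K-axiom applications forces O(authorize_prescription), and none forces O(¬authorize_prescription). So authorize_prescription is neither obligatory nor forbidden under these norms.

Neither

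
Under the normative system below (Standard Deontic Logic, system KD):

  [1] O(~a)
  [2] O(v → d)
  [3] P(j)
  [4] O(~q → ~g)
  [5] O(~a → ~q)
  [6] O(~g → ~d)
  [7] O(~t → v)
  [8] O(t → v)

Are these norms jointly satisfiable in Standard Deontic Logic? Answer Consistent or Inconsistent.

Inconsistent

Premises 7 and 8 are O(~t → v) and O(t → v); every ideal world satisfies ~t or t, so in either case v holds — hence O(v).
Premise 2 is O(v → d); since O(v), deontic closure gives O(d).
The contrapositive of premise 6 (O(~g → ~d)) is O(d → g), and O(d) is already established, so O(g).
Premise 4, O(~q → ~g), contraposes to O(g → q); with O(g) we get O(q).
Premise 5, O(~a → ~q), contraposes to O(q → a); with O(q) we get O(a).
However, premise 1 gives O(~a).
We now have both O(a) and O(~a) — a is simultaneously obligatory and forbidden, violating the D-axiom.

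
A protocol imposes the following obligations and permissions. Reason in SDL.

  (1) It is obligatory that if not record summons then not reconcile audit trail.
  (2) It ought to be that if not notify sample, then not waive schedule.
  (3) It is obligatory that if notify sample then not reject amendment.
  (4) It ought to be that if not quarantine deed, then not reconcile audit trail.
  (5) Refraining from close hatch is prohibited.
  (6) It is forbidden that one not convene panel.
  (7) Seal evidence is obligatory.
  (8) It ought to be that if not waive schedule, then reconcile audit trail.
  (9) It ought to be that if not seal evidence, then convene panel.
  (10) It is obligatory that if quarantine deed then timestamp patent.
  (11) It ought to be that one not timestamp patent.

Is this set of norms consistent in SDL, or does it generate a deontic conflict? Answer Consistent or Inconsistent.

Consistent

Premise 9 is O(¬seal_evidence → convene_panel); even if O(convene_panel) held, inferring O(¬seal_evidence) would be affirming the consequent — invalid.
So O(¬seal_evidence) is not derivable, and the apparent clash with O(seal_evidence) does not arise.
A world satisfying every obligation exists (e.g. close_hatch=true, convene_panel=true, notify_sample=true, quarantine_deed=false, reconcile_audit_trail=false, record_summons=false, reject_amendment=false, seal_evidence=true, timestamp_patent=false, waive_schedule=true); no atom is both obligatory and forbidden, so the set is consistent.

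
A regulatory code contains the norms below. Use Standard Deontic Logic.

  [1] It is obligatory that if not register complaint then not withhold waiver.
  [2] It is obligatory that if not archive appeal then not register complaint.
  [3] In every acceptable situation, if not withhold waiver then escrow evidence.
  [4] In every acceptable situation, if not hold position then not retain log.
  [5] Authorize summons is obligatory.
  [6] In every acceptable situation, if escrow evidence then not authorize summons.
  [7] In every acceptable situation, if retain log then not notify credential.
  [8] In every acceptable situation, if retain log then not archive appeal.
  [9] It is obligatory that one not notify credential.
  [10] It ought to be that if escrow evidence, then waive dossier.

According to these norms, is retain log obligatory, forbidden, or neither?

From premise 5 we have O(authorize_summons).
The contrapositive of premise 6 (O(escrow_evidence → ¬authorize_summons)) is O(authorize_summons → ¬escrow_evidence), and O(authorize_summons) is already established, so O(¬escrow_evidence).
Premise 3 is O(¬withhold_waiver → escrow_evidence); contrapositively O(¬escrow_evidence → withhold_waiver). Since O(¬escrow_evidence) holds, K gives O(withhold_waiver).
Premise 1 is O(¬register_complaint → ¬withhold_waiver); contrapositively O(withhold_waiver → register_complaint). Since O(withhold_waiver) holds, K gives O(register_complaint).
Premise 2, O(¬archive_appeal → ¬register_complaint), contraposes to O(register_complaint → archive_appeal); with O(register_complaint) we get O(archive_appeal).
The contrapositive of premise 8 (O(retain_log → ¬archive_appeal)) is O(archive_appeal → ¬retain_log), and O(archive_appeal) is already established, so O(¬retain_log).
Premises 4, 7, 9, 10 do not contribute to this derivation.
Thus O(¬retain_log), which is F(retain_log): retain_log is forbidden.

Forbidden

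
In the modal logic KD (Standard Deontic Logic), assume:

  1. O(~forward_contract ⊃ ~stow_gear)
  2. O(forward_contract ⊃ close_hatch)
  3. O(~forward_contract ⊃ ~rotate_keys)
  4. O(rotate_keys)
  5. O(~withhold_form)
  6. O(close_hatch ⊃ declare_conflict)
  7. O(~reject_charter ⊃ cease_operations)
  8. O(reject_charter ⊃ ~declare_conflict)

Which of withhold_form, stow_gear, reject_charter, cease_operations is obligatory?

Premise 4 states O(rotate_keys) outright.
Premise 3, O(~forward_contract ⊃ ~rotate_keys), contraposes to O(rotate_keys ⊃ forward_contract); with O(rotate_keys) we get O(forward_contract).
Applying K to premise 2 (O(forward_contract ⊃ close_hatch)) and O(forward_contract) yields O(close_hatch).
From O(close_hatch) and premise 6, O(close_hatch ⊃ declare_conflict), we obtain O(declare_conflict).
Premise 8 is O(reject_charter ⊃ ~declare_conflict); contrapositively O(declare_conflict ⊃ ~reject_charter). Since O(declare_conflict) holds, K gives O(~reject_charter).
From O(~reject_charter) and premise 7, O(~reject_charter ⊃ cease_operations), we obtain O(cease_operations).
So O(cease_operations) holds — cease_operations is obligatory. None of the other listed options is made obligatory by any chain of premises.

cease_operations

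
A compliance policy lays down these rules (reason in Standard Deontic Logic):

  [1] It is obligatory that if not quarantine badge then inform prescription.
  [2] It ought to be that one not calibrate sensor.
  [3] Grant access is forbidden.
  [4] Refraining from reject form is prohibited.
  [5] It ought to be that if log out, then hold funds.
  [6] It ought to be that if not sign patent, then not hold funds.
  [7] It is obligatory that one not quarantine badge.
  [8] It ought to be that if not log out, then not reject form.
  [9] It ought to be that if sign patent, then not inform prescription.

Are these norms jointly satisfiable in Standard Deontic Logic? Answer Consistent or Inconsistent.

F(¬reject_form) at premise 4 means O(reject_form).
The contrapositive of premise 8 (O(¬log_out → ¬reject_form)) is O(reject_form → log_out), and O(reject_form) is already established, so O(log_out).
With premise 5, O(log_out → hold_funds), the K-axiom yields O(hold_funds).
Premise 6, O(¬sign_patent → ¬hold_funds), contraposes to O(hold_funds → sign_patent); with O(hold_funds) we get O(sign_patent).
Applying K to premise 9 (O(sign_patent → ¬inform_prescription)) and O(sign_patent) yields O(¬inform_prescription).
Premise 1 is O(¬quarantine_badge → inform_prescription); contrapositively O(¬inform_prescription → quarantine_badge). Since O(¬inform_prescription) holds, K gives O(quarantine_badge).
However, premise 7 gives O(¬quarantine_badge).
We now have both O(quarantine_badge) and O(¬quarantine_badge) — quarantine_badge is simultaneously obligatory and forbidden, violating the D-axiom.

Inconsistent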